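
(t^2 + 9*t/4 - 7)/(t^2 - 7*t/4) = (t + 4)/t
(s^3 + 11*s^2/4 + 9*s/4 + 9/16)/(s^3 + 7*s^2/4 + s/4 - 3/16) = (4*s + 3)/(4*s - 1)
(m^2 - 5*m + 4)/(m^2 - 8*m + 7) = (m - 4)/(m - 7)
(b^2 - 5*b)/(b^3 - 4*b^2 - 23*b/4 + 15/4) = 4*b/(4*b^2 + 4*b - 3)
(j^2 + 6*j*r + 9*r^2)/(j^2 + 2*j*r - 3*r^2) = (-j - 3*r)/(-j + r)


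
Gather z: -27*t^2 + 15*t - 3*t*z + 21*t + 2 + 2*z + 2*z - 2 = -27*t^2 + 36*t + z*(4 - 3*t)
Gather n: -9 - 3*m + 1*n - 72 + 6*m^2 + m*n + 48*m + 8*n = 6*m^2 + 45*m + n*(m + 9) - 81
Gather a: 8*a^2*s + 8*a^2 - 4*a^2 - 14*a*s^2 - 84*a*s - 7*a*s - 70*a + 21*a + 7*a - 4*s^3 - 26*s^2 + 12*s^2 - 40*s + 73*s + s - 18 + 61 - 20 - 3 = a^2*(8*s + 4) + a*(-14*s^2 - 91*s - 42) - 4*s^3 - 14*s^2 + 34*s + 20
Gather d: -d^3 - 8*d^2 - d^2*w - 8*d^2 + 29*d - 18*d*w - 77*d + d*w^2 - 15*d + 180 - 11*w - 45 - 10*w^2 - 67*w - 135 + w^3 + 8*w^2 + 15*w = -d^3 + d^2*(-w - 16) + d*(w^2 - 18*w - 63) + w^3 - 2*w^2 - 63*w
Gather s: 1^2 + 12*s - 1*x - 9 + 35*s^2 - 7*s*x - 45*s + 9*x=35*s^2 + s*(-7*x - 33) + 8*x - 8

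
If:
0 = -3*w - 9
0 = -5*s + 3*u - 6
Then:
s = 3*u/5 - 6/5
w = -3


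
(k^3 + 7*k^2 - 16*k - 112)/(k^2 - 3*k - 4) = (k^2 + 11*k + 28)/(k + 1)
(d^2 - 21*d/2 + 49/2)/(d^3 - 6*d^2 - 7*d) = (d - 7/2)/(d*(d + 1))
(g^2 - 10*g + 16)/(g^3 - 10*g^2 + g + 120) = (g - 2)/(g^2 - 2*g - 15)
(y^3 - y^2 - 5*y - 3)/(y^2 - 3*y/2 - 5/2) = 2*(y^2 - 2*y - 3)/(2*y - 5)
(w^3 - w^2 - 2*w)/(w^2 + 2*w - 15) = w*(w^2 - w - 2)/(w^2 + 2*w - 15)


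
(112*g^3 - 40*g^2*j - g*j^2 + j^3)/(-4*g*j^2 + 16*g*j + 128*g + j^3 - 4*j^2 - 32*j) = (-28*g^2 + 3*g*j + j^2)/(j^2 - 4*j - 32)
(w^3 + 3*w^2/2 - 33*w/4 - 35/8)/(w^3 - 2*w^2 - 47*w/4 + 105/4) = (w + 1/2)/(w - 3)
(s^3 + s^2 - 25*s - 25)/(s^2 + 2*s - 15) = (s^2 - 4*s - 5)/(s - 3)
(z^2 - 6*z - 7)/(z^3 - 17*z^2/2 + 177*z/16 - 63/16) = 16*(z + 1)/(16*z^2 - 24*z + 9)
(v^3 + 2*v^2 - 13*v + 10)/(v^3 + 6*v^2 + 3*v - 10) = (v - 2)/(v + 2)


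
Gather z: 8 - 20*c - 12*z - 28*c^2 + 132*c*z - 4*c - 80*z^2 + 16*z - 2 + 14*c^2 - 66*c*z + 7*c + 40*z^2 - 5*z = -14*c^2 - 17*c - 40*z^2 + z*(66*c - 1) + 6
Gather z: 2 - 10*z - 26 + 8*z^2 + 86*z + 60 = 8*z^2 + 76*z + 36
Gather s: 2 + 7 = 9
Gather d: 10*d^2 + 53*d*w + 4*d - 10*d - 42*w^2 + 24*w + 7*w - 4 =10*d^2 + d*(53*w - 6) - 42*w^2 + 31*w - 4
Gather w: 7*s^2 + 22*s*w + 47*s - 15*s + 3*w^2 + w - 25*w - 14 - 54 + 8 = 7*s^2 + 32*s + 3*w^2 + w*(22*s - 24) - 60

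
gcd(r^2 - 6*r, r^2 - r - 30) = r - 6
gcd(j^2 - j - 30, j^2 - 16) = 1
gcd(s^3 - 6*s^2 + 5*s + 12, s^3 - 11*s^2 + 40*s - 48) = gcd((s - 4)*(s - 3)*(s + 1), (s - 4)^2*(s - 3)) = s^2 - 7*s + 12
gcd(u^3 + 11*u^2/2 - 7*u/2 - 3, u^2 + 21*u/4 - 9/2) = u + 6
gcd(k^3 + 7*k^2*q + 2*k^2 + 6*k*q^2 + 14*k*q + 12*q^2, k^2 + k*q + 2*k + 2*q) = k^2 + k*q + 2*k + 2*q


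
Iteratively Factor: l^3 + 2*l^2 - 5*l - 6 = (l + 3)*(l^2 - l - 2) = (l + 1)*(l + 3)*(l - 2)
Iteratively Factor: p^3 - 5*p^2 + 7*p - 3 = (p - 1)*(p^2 - 4*p + 3) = (p - 1)^2*(p - 3)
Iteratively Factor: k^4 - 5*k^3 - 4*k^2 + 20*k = (k - 2)*(k^3 - 3*k^2 - 10*k) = k*(k - 2)*(k^2 - 3*k - 10) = k*(k - 5)*(k - 2)*(k + 2)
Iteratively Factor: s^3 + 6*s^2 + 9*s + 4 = (s + 1)*(s^2 + 5*s + 4) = (s + 1)*(s + 4)*(s + 1)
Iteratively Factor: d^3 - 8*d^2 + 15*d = (d - 5)*(d^2 - 3*d) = (d - 5)*(d - 3)*(d)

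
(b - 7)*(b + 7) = b^2 - 49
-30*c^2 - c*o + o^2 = (-6*c + o)*(5*c + o)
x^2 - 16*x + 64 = (x - 8)^2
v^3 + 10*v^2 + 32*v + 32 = (v + 2)*(v + 4)^2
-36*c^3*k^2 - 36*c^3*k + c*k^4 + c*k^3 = k*(-6*c + k)*(6*c + k)*(c*k + c)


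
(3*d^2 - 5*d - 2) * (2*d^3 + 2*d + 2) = 6*d^5 - 10*d^4 + 2*d^3 - 4*d^2 - 14*d - 4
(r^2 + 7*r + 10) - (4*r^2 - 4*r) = -3*r^2 + 11*r + 10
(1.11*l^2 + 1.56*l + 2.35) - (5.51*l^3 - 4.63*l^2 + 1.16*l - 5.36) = -5.51*l^3 + 5.74*l^2 + 0.4*l + 7.71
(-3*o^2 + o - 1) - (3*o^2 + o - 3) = 2 - 6*o^2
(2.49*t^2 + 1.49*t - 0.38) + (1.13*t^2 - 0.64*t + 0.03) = 3.62*t^2 + 0.85*t - 0.35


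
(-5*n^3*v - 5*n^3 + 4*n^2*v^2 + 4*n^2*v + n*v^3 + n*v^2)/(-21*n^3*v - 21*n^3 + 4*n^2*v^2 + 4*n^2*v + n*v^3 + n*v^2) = (-5*n^2 + 4*n*v + v^2)/(-21*n^2 + 4*n*v + v^2)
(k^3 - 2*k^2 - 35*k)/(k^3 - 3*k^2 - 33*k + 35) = k/(k - 1)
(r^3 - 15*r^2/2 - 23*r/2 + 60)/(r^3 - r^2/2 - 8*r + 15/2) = (r - 8)/(r - 1)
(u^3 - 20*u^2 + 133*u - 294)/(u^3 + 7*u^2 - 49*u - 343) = (u^2 - 13*u + 42)/(u^2 + 14*u + 49)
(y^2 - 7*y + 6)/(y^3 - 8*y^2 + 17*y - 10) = (y - 6)/(y^2 - 7*y + 10)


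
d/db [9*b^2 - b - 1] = 18*b - 1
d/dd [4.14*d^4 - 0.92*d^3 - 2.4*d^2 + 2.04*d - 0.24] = 16.56*d^3 - 2.76*d^2 - 4.8*d + 2.04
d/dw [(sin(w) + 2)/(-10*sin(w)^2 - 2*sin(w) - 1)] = (10*sin(w)^2 + 40*sin(w) + 3)*cos(w)/(10*sin(w)^2 + 2*sin(w) + 1)^2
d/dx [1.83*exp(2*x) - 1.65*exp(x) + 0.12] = (3.66*exp(x) - 1.65)*exp(x)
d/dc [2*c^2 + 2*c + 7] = 4*c + 2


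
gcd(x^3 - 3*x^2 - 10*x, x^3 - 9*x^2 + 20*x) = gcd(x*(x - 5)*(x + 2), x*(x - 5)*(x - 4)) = x^2 - 5*x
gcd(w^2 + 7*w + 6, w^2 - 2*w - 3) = w + 1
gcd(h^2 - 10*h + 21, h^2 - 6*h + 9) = h - 3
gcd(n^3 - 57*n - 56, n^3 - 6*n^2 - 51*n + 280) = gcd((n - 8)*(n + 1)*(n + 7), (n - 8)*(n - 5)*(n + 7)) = n^2 - n - 56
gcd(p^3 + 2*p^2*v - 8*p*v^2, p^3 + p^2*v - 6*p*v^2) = p^2 - 2*p*v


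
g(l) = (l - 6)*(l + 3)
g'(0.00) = -3.00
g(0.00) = -18.00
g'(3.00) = 3.00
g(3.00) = -18.00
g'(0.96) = -1.08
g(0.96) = -19.96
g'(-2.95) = -8.90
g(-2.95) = -0.45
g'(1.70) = 0.40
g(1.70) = -20.21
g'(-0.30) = -3.60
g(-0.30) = -17.01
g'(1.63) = 0.26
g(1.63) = -20.23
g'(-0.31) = -3.62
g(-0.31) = -16.97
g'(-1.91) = -6.82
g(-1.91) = -8.62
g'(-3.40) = -9.80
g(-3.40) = 3.76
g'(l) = 2*l - 3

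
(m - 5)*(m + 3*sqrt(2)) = m^2 - 5*m + 3*sqrt(2)*m - 15*sqrt(2)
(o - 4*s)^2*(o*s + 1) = o^3*s - 8*o^2*s^2 + o^2 + 16*o*s^3 - 8*o*s + 16*s^2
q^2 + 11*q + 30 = (q + 5)*(q + 6)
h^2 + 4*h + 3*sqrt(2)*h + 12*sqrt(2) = (h + 4)*(h + 3*sqrt(2))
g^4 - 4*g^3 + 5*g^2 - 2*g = g*(g - 2)*(g - 1)^2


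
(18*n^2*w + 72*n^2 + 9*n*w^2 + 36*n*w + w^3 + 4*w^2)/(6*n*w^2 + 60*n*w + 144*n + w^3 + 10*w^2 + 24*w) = (3*n + w)/(w + 6)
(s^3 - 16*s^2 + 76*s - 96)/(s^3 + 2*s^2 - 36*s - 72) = (s^2 - 10*s + 16)/(s^2 + 8*s + 12)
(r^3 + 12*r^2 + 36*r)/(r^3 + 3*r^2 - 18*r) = (r + 6)/(r - 3)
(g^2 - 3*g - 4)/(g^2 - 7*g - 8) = (g - 4)/(g - 8)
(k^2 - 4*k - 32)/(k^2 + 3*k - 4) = (k - 8)/(k - 1)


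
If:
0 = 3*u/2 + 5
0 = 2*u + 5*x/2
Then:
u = -10/3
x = 8/3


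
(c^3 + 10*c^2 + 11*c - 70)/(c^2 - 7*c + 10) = (c^2 + 12*c + 35)/(c - 5)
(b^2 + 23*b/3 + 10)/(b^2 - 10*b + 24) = (b^2 + 23*b/3 + 10)/(b^2 - 10*b + 24)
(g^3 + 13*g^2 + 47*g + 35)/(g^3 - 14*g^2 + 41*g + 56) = (g^2 + 12*g + 35)/(g^2 - 15*g + 56)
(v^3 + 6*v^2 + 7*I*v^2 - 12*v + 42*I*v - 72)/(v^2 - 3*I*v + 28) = (v^2 + 3*v*(2 + I) + 18*I)/(v - 7*I)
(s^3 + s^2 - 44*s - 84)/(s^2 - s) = (s^3 + s^2 - 44*s - 84)/(s*(s - 1))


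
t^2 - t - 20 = (t - 5)*(t + 4)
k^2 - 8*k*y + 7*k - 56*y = (k + 7)*(k - 8*y)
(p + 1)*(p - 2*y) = p^2 - 2*p*y + p - 2*y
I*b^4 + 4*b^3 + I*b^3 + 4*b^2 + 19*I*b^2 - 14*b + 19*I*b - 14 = (b - 7*I)*(b + I)*(b + 2*I)*(I*b + I)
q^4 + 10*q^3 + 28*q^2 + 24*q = q*(q + 2)^2*(q + 6)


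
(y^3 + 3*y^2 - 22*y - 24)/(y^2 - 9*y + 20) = (y^2 + 7*y + 6)/(y - 5)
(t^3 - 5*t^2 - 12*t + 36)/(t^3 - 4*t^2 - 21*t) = (t^2 - 8*t + 12)/(t*(t - 7))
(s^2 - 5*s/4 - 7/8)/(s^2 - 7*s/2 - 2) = (s - 7/4)/(s - 4)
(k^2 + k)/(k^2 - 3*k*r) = (k + 1)/(k - 3*r)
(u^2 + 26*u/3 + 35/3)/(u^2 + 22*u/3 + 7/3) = (3*u + 5)/(3*u + 1)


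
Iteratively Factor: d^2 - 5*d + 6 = (d - 3)*(d - 2)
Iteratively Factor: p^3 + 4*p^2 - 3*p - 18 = (p - 2)*(p^2 + 6*p + 9) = (p - 2)*(p + 3)*(p + 3)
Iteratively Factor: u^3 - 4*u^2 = (u - 4)*(u^2) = u*(u - 4)*(u)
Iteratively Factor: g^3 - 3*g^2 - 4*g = (g - 4)*(g^2 + g) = (g - 4)*(g + 1)*(g)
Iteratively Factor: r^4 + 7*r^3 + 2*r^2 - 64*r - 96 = (r + 4)*(r^3 + 3*r^2 - 10*r - 24) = (r - 3)*(r + 4)*(r^2 + 6*r + 8) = (r - 3)*(r + 2)*(r + 4)*(r + 4)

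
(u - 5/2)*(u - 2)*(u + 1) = u^3 - 7*u^2/2 + u/2 + 5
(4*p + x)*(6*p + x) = 24*p^2 + 10*p*x + x^2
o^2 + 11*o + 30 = (o + 5)*(o + 6)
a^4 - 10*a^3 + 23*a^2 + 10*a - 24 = (a - 6)*(a - 4)*(a - 1)*(a + 1)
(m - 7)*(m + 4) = m^2 - 3*m - 28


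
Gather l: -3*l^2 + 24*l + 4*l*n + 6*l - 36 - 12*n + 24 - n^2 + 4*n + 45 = -3*l^2 + l*(4*n + 30) - n^2 - 8*n + 33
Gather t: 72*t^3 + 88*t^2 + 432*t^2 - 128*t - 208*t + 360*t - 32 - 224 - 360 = 72*t^3 + 520*t^2 + 24*t - 616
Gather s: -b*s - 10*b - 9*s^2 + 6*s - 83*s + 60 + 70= -10*b - 9*s^2 + s*(-b - 77) + 130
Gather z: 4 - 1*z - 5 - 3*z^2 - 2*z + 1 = -3*z^2 - 3*z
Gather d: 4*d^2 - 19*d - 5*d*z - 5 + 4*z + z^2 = 4*d^2 + d*(-5*z - 19) + z^2 + 4*z - 5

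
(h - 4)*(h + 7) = h^2 + 3*h - 28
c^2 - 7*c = c*(c - 7)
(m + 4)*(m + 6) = m^2 + 10*m + 24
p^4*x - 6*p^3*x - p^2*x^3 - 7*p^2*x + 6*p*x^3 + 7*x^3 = (p - 7)*(p - x)*(p + x)*(p*x + x)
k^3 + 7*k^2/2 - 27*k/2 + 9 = (k - 3/2)*(k - 1)*(k + 6)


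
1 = 1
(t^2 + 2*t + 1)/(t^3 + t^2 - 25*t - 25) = (t + 1)/(t^2 - 25)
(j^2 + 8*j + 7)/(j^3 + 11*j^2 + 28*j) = (j + 1)/(j*(j + 4))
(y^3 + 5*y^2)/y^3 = (y + 5)/y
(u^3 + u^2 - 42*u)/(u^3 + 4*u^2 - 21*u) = (u - 6)/(u - 3)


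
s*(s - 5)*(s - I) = s^3 - 5*s^2 - I*s^2 + 5*I*s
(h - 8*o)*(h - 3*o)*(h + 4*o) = h^3 - 7*h^2*o - 20*h*o^2 + 96*o^3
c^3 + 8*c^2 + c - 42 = (c - 2)*(c + 3)*(c + 7)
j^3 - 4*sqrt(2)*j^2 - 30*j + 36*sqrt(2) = (j - 6*sqrt(2))*(j - sqrt(2))*(j + 3*sqrt(2))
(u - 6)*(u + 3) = u^2 - 3*u - 18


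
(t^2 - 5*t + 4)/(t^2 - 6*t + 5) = (t - 4)/(t - 5)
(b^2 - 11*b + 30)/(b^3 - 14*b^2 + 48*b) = (b - 5)/(b*(b - 8))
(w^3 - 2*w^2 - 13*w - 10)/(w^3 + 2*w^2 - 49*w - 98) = (w^2 - 4*w - 5)/(w^2 - 49)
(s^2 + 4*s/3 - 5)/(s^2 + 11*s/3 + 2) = (3*s - 5)/(3*s + 2)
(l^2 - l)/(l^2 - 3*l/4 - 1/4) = 4*l/(4*l + 1)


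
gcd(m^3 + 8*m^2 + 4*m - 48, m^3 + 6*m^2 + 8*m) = m + 4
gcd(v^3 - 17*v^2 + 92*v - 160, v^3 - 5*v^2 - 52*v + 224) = v^2 - 12*v + 32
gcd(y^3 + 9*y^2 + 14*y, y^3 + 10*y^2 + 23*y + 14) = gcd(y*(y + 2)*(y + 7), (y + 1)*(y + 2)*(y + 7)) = y^2 + 9*y + 14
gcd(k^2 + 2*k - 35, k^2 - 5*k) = k - 5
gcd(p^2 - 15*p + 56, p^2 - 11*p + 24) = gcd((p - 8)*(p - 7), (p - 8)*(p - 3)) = p - 8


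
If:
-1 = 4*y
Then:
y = -1/4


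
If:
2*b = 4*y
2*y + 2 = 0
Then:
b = -2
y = -1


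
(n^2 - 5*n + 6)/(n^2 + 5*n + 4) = (n^2 - 5*n + 6)/(n^2 + 5*n + 4)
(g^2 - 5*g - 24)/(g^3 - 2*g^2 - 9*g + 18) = (g - 8)/(g^2 - 5*g + 6)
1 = 1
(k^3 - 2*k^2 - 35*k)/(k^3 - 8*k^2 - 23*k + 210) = k/(k - 6)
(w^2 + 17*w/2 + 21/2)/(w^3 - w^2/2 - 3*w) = (w + 7)/(w*(w - 2))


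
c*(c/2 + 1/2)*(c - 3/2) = c^3/2 - c^2/4 - 3*c/4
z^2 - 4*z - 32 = (z - 8)*(z + 4)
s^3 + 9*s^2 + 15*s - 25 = (s - 1)*(s + 5)^2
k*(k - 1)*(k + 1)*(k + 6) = k^4 + 6*k^3 - k^2 - 6*k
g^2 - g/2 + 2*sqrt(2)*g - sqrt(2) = (g - 1/2)*(g + 2*sqrt(2))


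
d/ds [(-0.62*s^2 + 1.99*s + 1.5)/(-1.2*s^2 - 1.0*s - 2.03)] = (3.008*s^2 + 6.1172*s - 2.5397)/(1.44*s^4 + 2.4*s^3 + 5.872*s^2 + 4.06*s + 4.1209)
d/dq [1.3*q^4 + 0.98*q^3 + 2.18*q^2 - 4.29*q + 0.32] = 5.2*q^3 + 2.94*q^2 + 4.36*q - 4.29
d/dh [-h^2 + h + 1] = 1 - 2*h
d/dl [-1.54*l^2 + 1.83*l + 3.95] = 1.83 - 3.08*l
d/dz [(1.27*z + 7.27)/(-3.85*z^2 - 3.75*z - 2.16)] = (4.8895*z^2 + 55.979*z + 24.5193)/(14.8225*z^4 + 28.875*z^3 + 30.6945*z^2 + 16.2*z + 4.6656)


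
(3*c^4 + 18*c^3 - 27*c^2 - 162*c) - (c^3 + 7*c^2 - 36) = 3*c^4 + 17*c^3 - 34*c^2 - 162*c + 36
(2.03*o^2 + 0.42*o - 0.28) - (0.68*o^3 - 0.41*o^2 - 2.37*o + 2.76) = -0.68*o^3 + 2.44*o^2 + 2.79*o - 3.04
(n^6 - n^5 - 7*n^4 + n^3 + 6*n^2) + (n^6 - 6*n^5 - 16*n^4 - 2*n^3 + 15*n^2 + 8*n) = 2*n^6 - 7*n^5 - 23*n^4 - n^3 + 21*n^2 + 8*n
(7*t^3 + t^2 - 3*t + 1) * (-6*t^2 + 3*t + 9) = -42*t^5 + 15*t^4 + 84*t^3 - 6*t^2 - 24*t + 9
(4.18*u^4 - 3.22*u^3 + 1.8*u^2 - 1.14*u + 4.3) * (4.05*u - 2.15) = 16.929*u^5 - 22.028*u^4 + 14.213*u^3 - 8.487*u^2 + 19.866*u - 9.245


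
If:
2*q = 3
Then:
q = 3/2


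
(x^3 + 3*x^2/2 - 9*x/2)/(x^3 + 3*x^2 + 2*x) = (2*x^2 + 3*x - 9)/(2*(x^2 + 3*x + 2))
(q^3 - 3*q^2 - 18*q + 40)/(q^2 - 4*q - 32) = (q^2 - 7*q + 10)/(q - 8)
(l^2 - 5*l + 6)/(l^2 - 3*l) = (l - 2)/l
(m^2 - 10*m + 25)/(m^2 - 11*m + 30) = (m - 5)/(m - 6)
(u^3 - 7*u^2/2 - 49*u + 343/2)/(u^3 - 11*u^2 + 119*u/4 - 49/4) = 2*(u + 7)/(2*u - 1)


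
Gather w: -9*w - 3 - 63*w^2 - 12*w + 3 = -63*w^2 - 21*w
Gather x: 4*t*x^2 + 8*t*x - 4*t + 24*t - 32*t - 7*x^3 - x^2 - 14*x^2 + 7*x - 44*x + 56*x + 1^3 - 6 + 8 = -12*t - 7*x^3 + x^2*(4*t - 15) + x*(8*t + 19) + 3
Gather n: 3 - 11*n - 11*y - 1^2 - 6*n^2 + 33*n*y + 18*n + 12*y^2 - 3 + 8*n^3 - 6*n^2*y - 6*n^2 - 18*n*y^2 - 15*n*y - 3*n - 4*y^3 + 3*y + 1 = 8*n^3 + n^2*(-6*y - 12) + n*(-18*y^2 + 18*y + 4) - 4*y^3 + 12*y^2 - 8*y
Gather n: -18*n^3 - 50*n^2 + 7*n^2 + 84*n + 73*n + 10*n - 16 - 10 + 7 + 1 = -18*n^3 - 43*n^2 + 167*n - 18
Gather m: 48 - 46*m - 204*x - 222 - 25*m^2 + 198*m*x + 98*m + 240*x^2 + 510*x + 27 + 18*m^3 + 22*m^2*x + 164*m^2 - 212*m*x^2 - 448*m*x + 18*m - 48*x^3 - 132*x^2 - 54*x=18*m^3 + m^2*(22*x + 139) + m*(-212*x^2 - 250*x + 70) - 48*x^3 + 108*x^2 + 252*x - 147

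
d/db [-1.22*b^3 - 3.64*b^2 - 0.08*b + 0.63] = -3.66*b^2 - 7.28*b - 0.08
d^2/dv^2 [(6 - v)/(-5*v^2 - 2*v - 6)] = 2*((28 - 15*v)*(5*v^2 + 2*v + 6) + 4*(v - 6)*(5*v + 1)^2)/(5*v^2 + 2*v + 6)^3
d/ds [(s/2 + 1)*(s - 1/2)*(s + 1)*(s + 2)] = s*(8*s^2 + 27*s + 22)/4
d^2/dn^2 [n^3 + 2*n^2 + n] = 6*n + 4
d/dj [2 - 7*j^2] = -14*j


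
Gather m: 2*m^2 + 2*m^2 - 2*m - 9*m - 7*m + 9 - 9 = 4*m^2 - 18*m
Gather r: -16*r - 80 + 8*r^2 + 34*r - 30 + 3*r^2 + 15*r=11*r^2 + 33*r - 110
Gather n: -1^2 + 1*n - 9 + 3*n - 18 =4*n - 28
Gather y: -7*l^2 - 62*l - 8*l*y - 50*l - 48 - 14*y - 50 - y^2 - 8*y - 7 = -7*l^2 - 112*l - y^2 + y*(-8*l - 22) - 105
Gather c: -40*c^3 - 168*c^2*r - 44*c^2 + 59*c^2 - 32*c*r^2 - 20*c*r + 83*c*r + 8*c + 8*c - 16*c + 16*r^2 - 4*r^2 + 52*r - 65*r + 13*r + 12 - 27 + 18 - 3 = -40*c^3 + c^2*(15 - 168*r) + c*(-32*r^2 + 63*r) + 12*r^2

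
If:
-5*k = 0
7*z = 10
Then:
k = 0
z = 10/7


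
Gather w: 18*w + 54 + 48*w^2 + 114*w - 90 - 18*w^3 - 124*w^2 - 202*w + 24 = -18*w^3 - 76*w^2 - 70*w - 12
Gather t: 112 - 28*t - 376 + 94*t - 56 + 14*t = 80*t - 320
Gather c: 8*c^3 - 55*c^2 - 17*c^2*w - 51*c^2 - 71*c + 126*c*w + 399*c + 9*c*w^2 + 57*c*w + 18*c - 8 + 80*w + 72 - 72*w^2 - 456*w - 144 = 8*c^3 + c^2*(-17*w - 106) + c*(9*w^2 + 183*w + 346) - 72*w^2 - 376*w - 80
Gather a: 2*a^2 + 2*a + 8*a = 2*a^2 + 10*a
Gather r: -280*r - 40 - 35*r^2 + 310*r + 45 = -35*r^2 + 30*r + 5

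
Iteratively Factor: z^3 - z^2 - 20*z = (z + 4)*(z^2 - 5*z) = z*(z + 4)*(z - 5)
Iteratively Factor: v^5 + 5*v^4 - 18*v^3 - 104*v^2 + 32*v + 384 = (v - 2)*(v^4 + 7*v^3 - 4*v^2 - 112*v - 192) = (v - 4)*(v - 2)*(v^3 + 11*v^2 + 40*v + 48) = (v - 4)*(v - 2)*(v + 4)*(v^2 + 7*v + 12) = (v - 4)*(v - 2)*(v + 4)^2*(v + 3)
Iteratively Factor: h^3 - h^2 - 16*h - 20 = (h + 2)*(h^2 - 3*h - 10) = (h - 5)*(h + 2)*(h + 2)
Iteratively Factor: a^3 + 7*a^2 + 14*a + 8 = (a + 2)*(a^2 + 5*a + 4) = (a + 1)*(a + 2)*(a + 4)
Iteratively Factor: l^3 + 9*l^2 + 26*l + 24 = (l + 3)*(l^2 + 6*l + 8) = (l + 2)*(l + 3)*(l + 4)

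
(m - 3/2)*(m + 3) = m^2 + 3*m/2 - 9/2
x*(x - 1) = x^2 - x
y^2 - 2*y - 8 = (y - 4)*(y + 2)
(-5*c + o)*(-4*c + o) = 20*c^2 - 9*c*o + o^2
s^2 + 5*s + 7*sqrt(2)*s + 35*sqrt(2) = (s + 5)*(s + 7*sqrt(2))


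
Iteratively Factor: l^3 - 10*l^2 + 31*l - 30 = (l - 2)*(l^2 - 8*l + 15) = (l - 5)*(l - 2)*(l - 3)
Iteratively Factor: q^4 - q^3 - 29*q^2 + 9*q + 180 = (q + 3)*(q^3 - 4*q^2 - 17*q + 60) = (q - 3)*(q + 3)*(q^2 - q - 20) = (q - 5)*(q - 3)*(q + 3)*(q + 4)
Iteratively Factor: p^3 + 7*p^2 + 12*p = (p + 3)*(p^2 + 4*p) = (p + 3)*(p + 4)*(p)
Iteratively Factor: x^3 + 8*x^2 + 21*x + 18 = (x + 3)*(x^2 + 5*x + 6) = (x + 3)^2*(x + 2)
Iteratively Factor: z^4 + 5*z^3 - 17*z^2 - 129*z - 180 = (z - 5)*(z^3 + 10*z^2 + 33*z + 36) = (z - 5)*(z + 3)*(z^2 + 7*z + 12) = (z - 5)*(z + 3)*(z + 4)*(z + 3)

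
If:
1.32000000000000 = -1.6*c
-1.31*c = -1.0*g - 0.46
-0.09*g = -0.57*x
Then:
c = -0.82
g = -1.54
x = -0.24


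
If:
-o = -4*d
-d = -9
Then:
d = 9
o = 36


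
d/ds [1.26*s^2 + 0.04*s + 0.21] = 2.52*s + 0.04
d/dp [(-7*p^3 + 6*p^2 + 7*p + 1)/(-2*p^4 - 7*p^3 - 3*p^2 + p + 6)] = (-14*p^6 + 24*p^5 + 105*p^4 + 92*p^3 - 78*p^2 + 78*p + 41)/(4*p^8 + 28*p^7 + 61*p^6 + 38*p^5 - 29*p^4 - 90*p^3 - 35*p^2 + 12*p + 36)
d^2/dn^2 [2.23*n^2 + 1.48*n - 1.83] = 4.46000000000000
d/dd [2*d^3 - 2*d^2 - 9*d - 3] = 6*d^2 - 4*d - 9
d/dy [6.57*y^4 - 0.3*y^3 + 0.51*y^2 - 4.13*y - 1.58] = 26.28*y^3 - 0.9*y^2 + 1.02*y - 4.13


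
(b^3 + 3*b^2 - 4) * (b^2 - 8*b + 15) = b^5 - 5*b^4 - 9*b^3 + 41*b^2 + 32*b - 60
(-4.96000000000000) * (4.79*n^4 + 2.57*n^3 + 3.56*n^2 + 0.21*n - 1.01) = -23.7584*n^4 - 12.7472*n^3 - 17.6576*n^2 - 1.0416*n + 5.0096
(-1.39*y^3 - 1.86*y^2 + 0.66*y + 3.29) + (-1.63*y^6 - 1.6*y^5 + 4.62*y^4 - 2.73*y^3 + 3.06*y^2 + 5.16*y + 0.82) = -1.63*y^6 - 1.6*y^5 + 4.62*y^4 - 4.12*y^3 + 1.2*y^2 + 5.82*y + 4.11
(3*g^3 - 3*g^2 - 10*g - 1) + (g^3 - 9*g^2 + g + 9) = 4*g^3 - 12*g^2 - 9*g + 8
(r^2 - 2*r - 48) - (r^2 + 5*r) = -7*r - 48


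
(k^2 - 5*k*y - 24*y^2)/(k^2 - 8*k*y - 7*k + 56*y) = (k + 3*y)/(k - 7)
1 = 1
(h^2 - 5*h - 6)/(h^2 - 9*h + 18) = (h + 1)/(h - 3)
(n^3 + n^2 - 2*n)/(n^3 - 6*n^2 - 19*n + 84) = n*(n^2 + n - 2)/(n^3 - 6*n^2 - 19*n + 84)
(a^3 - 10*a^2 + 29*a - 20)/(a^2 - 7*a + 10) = (a^2 - 5*a + 4)/(a - 2)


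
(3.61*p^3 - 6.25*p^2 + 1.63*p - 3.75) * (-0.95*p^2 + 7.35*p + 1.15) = -3.4295*p^5 + 32.471*p^4 - 43.3345*p^3 + 8.3555*p^2 - 25.688*p - 4.3125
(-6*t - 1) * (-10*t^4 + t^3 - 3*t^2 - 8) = 60*t^5 + 4*t^4 + 17*t^3 + 3*t^2 + 48*t + 8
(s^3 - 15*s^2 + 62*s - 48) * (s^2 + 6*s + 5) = s^5 - 9*s^4 - 23*s^3 + 249*s^2 + 22*s - 240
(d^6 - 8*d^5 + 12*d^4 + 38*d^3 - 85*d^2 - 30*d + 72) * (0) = 0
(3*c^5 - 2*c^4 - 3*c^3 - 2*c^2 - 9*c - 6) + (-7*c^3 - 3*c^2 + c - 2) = 3*c^5 - 2*c^4 - 10*c^3 - 5*c^2 - 8*c - 8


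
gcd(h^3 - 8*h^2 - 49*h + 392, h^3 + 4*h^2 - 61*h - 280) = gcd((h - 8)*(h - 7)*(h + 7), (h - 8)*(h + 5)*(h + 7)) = h^2 - h - 56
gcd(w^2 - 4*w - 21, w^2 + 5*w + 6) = w + 3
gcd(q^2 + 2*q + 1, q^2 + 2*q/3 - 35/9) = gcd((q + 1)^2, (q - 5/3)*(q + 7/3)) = 1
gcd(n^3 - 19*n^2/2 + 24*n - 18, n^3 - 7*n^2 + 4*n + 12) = n^2 - 8*n + 12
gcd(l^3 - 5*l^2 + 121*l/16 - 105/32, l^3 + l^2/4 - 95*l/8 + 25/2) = l - 5/2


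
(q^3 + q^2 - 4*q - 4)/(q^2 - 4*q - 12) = (q^2 - q - 2)/(q - 6)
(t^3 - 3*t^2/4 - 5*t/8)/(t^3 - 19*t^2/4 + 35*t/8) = (2*t + 1)/(2*t - 7)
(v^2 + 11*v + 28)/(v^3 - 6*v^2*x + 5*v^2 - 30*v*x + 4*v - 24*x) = (-v - 7)/(-v^2 + 6*v*x - v + 6*x)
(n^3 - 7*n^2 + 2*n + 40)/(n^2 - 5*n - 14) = (n^2 - 9*n + 20)/(n - 7)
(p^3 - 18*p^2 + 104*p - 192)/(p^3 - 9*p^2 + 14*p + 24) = (p - 8)/(p + 1)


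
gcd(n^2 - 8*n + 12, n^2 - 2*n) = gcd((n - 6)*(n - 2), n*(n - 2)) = n - 2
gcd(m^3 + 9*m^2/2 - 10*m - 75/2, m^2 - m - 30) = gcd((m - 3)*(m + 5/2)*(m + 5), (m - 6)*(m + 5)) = m + 5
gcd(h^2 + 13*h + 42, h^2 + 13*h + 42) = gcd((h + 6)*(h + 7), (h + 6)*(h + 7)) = h^2 + 13*h + 42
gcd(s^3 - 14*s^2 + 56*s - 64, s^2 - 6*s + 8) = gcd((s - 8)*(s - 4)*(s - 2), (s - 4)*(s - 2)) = s^2 - 6*s + 8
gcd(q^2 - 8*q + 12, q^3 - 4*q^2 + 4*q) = q - 2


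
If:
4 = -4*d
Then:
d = -1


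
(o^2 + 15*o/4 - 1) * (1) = o^2 + 15*o/4 - 1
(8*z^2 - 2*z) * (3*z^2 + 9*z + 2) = 24*z^4 + 66*z^3 - 2*z^2 - 4*z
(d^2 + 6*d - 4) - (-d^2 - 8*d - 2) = 2*d^2 + 14*d - 2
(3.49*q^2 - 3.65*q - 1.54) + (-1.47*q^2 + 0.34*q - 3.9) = 2.02*q^2 - 3.31*q - 5.44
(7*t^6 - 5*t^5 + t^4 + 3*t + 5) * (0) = 0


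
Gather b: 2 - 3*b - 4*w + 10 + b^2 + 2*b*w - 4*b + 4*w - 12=b^2 + b*(2*w - 7)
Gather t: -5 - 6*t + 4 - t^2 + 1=-t^2 - 6*t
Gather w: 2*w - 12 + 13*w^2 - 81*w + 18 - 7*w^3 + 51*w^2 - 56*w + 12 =-7*w^3 + 64*w^2 - 135*w + 18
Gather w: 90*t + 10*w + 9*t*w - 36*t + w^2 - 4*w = 54*t + w^2 + w*(9*t + 6)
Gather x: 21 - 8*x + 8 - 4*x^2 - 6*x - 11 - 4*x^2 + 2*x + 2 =-8*x^2 - 12*x + 20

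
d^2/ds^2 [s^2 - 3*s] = 2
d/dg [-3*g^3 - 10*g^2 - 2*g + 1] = -9*g^2 - 20*g - 2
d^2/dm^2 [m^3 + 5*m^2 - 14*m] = 6*m + 10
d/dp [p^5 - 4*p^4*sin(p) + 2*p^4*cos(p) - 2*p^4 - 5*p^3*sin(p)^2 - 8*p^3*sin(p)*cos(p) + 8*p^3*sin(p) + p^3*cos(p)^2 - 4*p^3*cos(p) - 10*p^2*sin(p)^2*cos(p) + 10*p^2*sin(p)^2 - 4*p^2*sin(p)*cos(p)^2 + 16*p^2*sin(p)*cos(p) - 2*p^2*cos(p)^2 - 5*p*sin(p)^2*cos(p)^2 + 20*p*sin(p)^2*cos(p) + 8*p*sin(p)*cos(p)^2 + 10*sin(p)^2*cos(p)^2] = -2*p^4*sin(p) - 4*p^4*cos(p) + 5*p^4 - 12*p^3*sin(p) - 6*p^3*sin(2*p) + 16*p^3*cos(p) - 8*p^3*cos(2*p) - 8*p^3 + 53*p^2*sin(p)/2 - 15*p^2*sin(3*p)/2 - 13*p^2*cos(p) + 25*p^2*cos(2*p) - 3*p^2*cos(3*p) - 6*p^2 - 7*p*sin(p) + 16*p*sin(2*p) + 13*p*sin(3*p) - 5*p*sin(4*p)/2 - 3*p*cos(p) - 12*p*cos(2*p) + 11*p*cos(3*p) + 8*p + 2*sin(p) + 2*sin(3*p) + 5*sin(4*p) + 5*cos(p) + 5*cos(2*p)^2/4 - 5*cos(3*p) - 5/4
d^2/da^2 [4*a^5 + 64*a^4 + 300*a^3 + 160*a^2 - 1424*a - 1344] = 80*a^3 + 768*a^2 + 1800*a + 320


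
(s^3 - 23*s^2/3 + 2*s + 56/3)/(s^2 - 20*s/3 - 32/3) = (s^2 - 9*s + 14)/(s - 8)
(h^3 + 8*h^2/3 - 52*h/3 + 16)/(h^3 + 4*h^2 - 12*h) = (h - 4/3)/h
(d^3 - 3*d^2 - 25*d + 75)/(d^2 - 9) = (d^2 - 25)/(d + 3)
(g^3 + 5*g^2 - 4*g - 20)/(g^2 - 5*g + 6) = (g^2 + 7*g + 10)/(g - 3)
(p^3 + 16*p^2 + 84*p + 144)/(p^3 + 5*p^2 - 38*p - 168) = (p^2 + 12*p + 36)/(p^2 + p - 42)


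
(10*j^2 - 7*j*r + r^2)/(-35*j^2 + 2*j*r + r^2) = (-2*j + r)/(7*j + r)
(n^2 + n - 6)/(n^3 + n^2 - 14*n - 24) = (n - 2)/(n^2 - 2*n - 8)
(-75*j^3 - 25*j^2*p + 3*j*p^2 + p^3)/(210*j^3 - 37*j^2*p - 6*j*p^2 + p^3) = (15*j^2 + 8*j*p + p^2)/(-42*j^2 - j*p + p^2)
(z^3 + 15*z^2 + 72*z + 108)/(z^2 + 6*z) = z + 9 + 18/z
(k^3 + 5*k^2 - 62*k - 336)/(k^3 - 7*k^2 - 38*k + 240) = (k + 7)/(k - 5)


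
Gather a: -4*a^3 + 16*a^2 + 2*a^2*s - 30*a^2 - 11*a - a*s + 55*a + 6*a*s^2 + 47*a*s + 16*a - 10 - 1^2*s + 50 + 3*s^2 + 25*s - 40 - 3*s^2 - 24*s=-4*a^3 + a^2*(2*s - 14) + a*(6*s^2 + 46*s + 60)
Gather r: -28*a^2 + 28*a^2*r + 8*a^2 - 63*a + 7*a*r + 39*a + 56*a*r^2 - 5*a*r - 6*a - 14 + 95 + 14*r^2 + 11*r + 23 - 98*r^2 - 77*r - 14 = -20*a^2 - 30*a + r^2*(56*a - 84) + r*(28*a^2 + 2*a - 66) + 90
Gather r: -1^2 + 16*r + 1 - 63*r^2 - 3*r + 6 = -63*r^2 + 13*r + 6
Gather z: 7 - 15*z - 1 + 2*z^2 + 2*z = 2*z^2 - 13*z + 6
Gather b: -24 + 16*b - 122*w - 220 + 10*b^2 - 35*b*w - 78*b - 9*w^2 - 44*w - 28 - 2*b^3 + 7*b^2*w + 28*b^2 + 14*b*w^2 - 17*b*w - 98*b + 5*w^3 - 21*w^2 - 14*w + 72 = -2*b^3 + b^2*(7*w + 38) + b*(14*w^2 - 52*w - 160) + 5*w^3 - 30*w^2 - 180*w - 200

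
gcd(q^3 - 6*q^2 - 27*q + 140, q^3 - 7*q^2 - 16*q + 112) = q^2 - 11*q + 28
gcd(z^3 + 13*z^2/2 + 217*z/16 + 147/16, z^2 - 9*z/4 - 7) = z + 7/4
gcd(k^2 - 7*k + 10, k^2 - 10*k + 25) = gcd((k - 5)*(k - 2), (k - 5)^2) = k - 5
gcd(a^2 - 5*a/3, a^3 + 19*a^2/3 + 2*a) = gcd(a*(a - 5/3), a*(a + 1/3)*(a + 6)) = a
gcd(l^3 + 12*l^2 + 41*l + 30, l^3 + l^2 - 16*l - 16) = l + 1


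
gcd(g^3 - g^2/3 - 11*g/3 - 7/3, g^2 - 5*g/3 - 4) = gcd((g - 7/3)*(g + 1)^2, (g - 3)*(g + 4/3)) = 1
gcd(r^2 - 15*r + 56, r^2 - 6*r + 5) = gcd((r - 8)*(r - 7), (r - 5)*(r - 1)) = 1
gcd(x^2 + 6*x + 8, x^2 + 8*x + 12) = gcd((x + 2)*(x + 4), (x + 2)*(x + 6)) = x + 2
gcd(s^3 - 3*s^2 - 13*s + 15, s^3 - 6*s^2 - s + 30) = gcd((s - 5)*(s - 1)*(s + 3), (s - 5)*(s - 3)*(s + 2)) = s - 5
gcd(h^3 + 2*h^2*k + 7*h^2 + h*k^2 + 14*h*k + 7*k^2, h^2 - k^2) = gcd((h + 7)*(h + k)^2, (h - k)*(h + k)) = h + k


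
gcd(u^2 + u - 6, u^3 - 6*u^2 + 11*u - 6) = u - 2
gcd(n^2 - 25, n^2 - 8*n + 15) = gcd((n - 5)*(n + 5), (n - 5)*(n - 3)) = n - 5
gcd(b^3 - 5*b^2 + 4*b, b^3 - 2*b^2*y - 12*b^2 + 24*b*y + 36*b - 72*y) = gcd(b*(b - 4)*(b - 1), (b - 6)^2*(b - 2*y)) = 1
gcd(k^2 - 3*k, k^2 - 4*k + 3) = k - 3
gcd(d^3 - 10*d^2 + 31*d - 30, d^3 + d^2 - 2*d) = 1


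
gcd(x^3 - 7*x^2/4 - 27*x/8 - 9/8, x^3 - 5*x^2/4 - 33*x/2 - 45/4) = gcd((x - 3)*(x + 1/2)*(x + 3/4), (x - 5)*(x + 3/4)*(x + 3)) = x + 3/4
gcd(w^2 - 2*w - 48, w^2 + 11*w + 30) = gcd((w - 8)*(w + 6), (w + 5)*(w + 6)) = w + 6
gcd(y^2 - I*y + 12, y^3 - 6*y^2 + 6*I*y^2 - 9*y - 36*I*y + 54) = y + 3*I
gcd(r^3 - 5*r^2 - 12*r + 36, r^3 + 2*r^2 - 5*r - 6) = r^2 + r - 6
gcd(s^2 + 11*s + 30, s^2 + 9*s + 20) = s + 5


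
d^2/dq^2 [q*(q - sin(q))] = q*sin(q) - 2*cos(q) + 2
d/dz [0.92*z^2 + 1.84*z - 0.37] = 1.84*z + 1.84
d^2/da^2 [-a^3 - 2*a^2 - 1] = -6*a - 4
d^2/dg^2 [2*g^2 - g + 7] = 4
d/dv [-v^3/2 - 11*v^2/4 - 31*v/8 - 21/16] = -3*v^2/2 - 11*v/2 - 31/8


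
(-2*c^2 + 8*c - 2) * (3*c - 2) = -6*c^3 + 28*c^2 - 22*c + 4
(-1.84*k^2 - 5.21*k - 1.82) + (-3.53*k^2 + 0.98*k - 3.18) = -5.37*k^2 - 4.23*k - 5.0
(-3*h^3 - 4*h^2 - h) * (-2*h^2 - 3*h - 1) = 6*h^5 + 17*h^4 + 17*h^3 + 7*h^2 + h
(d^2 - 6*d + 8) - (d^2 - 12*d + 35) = 6*d - 27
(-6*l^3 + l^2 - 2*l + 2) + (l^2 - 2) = -6*l^3 + 2*l^2 - 2*l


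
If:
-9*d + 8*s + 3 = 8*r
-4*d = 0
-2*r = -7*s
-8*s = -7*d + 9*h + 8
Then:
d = 0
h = -46/45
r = 21/40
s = 3/20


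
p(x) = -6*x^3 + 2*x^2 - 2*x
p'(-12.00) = -2642.00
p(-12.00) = 10680.00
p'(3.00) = -152.00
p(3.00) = -150.00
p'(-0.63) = -11.66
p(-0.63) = 3.55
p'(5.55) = -534.24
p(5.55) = -975.22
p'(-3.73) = -267.35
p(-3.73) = 346.66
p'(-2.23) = -100.43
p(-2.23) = 80.94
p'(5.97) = -619.66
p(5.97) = -1217.32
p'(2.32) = -89.60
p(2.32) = -68.80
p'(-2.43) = -118.01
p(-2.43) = 102.76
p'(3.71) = -234.91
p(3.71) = -286.28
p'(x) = -18*x^2 + 4*x - 2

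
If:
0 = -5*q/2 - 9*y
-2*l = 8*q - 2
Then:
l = 72*y/5 + 1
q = -18*y/5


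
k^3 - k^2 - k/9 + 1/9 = (k - 1)*(k - 1/3)*(k + 1/3)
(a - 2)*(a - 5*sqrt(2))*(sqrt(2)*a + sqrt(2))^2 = 2*a^4 - 10*sqrt(2)*a^3 - 6*a^2 - 4*a + 30*sqrt(2)*a + 20*sqrt(2)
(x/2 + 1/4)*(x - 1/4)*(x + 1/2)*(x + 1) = x^4/2 + 7*x^3/8 + 3*x^2/8 - x/32 - 1/32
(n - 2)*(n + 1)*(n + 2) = n^3 + n^2 - 4*n - 4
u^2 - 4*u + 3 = (u - 3)*(u - 1)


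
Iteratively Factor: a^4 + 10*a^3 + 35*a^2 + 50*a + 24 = (a + 3)*(a^3 + 7*a^2 + 14*a + 8) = (a + 3)*(a + 4)*(a^2 + 3*a + 2) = (a + 2)*(a + 3)*(a + 4)*(a + 1)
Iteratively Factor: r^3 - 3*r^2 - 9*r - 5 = (r - 5)*(r^2 + 2*r + 1) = (r - 5)*(r + 1)*(r + 1)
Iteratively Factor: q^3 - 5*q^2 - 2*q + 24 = (q - 3)*(q^2 - 2*q - 8) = (q - 4)*(q - 3)*(q + 2)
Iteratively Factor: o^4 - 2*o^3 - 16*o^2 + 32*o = (o + 4)*(o^3 - 6*o^2 + 8*o) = (o - 2)*(o + 4)*(o^2 - 4*o) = (o - 4)*(o - 2)*(o + 4)*(o)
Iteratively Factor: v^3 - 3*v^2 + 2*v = (v - 1)*(v^2 - 2*v) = v*(v - 1)*(v - 2)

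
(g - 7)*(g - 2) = g^2 - 9*g + 14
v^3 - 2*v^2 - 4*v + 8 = (v - 2)^2*(v + 2)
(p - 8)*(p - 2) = p^2 - 10*p + 16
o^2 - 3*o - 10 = (o - 5)*(o + 2)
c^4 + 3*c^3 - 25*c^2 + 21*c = c*(c - 3)*(c - 1)*(c + 7)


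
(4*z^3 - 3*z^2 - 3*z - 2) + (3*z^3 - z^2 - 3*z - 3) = 7*z^3 - 4*z^2 - 6*z - 5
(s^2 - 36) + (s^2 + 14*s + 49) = 2*s^2 + 14*s + 13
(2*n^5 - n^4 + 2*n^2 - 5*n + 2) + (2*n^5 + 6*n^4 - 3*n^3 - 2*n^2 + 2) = 4*n^5 + 5*n^4 - 3*n^3 - 5*n + 4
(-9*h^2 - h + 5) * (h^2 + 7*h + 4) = -9*h^4 - 64*h^3 - 38*h^2 + 31*h + 20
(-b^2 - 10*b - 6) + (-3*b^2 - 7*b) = -4*b^2 - 17*b - 6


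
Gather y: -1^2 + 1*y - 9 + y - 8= 2*y - 18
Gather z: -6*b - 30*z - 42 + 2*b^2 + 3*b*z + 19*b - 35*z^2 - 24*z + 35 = 2*b^2 + 13*b - 35*z^2 + z*(3*b - 54) - 7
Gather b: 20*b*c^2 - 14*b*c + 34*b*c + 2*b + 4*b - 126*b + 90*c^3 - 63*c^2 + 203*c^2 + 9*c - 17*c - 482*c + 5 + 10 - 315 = b*(20*c^2 + 20*c - 120) + 90*c^3 + 140*c^2 - 490*c - 300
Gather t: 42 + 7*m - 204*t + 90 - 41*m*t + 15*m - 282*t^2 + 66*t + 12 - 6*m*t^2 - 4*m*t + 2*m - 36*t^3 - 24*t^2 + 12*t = 24*m - 36*t^3 + t^2*(-6*m - 306) + t*(-45*m - 126) + 144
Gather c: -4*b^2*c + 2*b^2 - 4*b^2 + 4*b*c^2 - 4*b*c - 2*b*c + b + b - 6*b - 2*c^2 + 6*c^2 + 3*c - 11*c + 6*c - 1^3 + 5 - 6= -2*b^2 - 4*b + c^2*(4*b + 4) + c*(-4*b^2 - 6*b - 2) - 2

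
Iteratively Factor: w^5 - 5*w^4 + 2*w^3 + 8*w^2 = (w + 1)*(w^4 - 6*w^3 + 8*w^2) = (w - 2)*(w + 1)*(w^3 - 4*w^2) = w*(w - 2)*(w + 1)*(w^2 - 4*w) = w*(w - 4)*(w - 2)*(w + 1)*(w)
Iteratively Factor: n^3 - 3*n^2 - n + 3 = (n - 3)*(n^2 - 1) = (n - 3)*(n - 1)*(n + 1)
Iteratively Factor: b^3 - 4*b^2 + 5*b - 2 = (b - 1)*(b^2 - 3*b + 2) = (b - 2)*(b - 1)*(b - 1)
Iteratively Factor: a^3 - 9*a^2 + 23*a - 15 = (a - 5)*(a^2 - 4*a + 3) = (a - 5)*(a - 3)*(a - 1)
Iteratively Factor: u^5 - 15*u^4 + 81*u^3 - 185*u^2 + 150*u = (u - 5)*(u^4 - 10*u^3 + 31*u^2 - 30*u) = (u - 5)*(u - 2)*(u^3 - 8*u^2 + 15*u) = u*(u - 5)*(u - 2)*(u^2 - 8*u + 15) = u*(u - 5)*(u - 3)*(u - 2)*(u - 5)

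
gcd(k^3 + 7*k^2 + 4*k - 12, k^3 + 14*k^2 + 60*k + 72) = k^2 + 8*k + 12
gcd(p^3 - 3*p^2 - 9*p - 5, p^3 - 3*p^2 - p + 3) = p + 1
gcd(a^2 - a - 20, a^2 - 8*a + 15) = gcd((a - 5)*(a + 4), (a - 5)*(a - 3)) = a - 5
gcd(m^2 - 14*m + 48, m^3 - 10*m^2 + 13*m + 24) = m - 8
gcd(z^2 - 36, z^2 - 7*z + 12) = 1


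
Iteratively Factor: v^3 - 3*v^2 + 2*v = (v - 2)*(v^2 - v) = (v - 2)*(v - 1)*(v)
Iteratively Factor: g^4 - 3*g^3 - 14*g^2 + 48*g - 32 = (g - 4)*(g^3 + g^2 - 10*g + 8) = (g - 4)*(g - 2)*(g^2 + 3*g - 4) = (g - 4)*(g - 2)*(g - 1)*(g + 4)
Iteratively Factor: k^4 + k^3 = (k + 1)*(k^3) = k*(k + 1)*(k^2) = k^2*(k + 1)*(k)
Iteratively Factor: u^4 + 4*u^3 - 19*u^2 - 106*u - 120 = (u + 4)*(u^3 - 19*u - 30) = (u + 3)*(u + 4)*(u^2 - 3*u - 10) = (u - 5)*(u + 3)*(u + 4)*(u + 2)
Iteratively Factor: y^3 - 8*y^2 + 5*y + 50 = (y - 5)*(y^2 - 3*y - 10) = (y - 5)*(y + 2)*(y - 5)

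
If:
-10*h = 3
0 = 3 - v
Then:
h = -3/10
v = 3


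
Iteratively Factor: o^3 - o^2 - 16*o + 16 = (o - 1)*(o^2 - 16) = (o - 4)*(o - 1)*(o + 4)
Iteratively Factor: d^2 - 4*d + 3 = (d - 1)*(d - 3)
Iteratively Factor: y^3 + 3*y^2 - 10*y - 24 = (y + 2)*(y^2 + y - 12) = (y + 2)*(y + 4)*(y - 3)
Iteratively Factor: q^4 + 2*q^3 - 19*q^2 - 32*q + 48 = (q - 4)*(q^3 + 6*q^2 + 5*q - 12) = (q - 4)*(q - 1)*(q^2 + 7*q + 12) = (q - 4)*(q - 1)*(q + 3)*(q + 4)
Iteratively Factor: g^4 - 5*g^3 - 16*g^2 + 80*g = (g - 5)*(g^3 - 16*g) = (g - 5)*(g + 4)*(g^2 - 4*g) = (g - 5)*(g - 4)*(g + 4)*(g)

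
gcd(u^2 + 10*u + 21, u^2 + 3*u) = u + 3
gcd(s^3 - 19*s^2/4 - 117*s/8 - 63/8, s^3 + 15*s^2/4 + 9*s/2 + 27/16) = s^2 + 9*s/4 + 9/8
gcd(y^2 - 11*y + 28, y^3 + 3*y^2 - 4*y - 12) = 1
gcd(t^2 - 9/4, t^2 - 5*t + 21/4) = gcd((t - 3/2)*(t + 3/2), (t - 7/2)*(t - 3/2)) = t - 3/2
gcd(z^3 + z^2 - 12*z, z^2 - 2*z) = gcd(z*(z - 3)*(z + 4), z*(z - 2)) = z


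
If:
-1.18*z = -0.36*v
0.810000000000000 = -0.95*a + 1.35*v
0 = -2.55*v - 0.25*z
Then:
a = -0.85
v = 0.00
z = 0.00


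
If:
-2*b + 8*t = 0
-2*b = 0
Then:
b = 0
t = 0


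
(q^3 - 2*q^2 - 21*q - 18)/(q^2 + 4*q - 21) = (q^3 - 2*q^2 - 21*q - 18)/(q^2 + 4*q - 21)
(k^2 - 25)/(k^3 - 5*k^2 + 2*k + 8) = (k^2 - 25)/(k^3 - 5*k^2 + 2*k + 8)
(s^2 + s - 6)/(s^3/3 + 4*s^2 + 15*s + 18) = 3*(s - 2)/(s^2 + 9*s + 18)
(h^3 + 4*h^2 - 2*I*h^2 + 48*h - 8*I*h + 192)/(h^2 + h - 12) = (h^2 - 2*I*h + 48)/(h - 3)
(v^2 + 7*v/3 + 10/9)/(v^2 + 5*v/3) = (v + 2/3)/v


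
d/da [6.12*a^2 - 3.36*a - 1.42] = 12.24*a - 3.36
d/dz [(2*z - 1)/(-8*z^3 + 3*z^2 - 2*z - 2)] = 2*(16*z^3 - 15*z^2 + 3*z - 3)/(64*z^6 - 48*z^5 + 41*z^4 + 20*z^3 - 8*z^2 + 8*z + 4)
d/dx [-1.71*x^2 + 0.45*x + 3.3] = 0.45 - 3.42*x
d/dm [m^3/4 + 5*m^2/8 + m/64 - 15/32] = 3*m^2/4 + 5*m/4 + 1/64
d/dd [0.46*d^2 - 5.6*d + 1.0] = 0.92*d - 5.6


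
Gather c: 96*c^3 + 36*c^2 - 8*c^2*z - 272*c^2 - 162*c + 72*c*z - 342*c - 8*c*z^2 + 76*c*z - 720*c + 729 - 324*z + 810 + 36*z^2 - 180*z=96*c^3 + c^2*(-8*z - 236) + c*(-8*z^2 + 148*z - 1224) + 36*z^2 - 504*z + 1539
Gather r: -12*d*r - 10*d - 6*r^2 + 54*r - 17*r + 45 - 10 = -10*d - 6*r^2 + r*(37 - 12*d) + 35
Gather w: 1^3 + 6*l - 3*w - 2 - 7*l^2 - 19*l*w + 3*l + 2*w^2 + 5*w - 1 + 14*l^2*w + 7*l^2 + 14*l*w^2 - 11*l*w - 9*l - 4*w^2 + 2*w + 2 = w^2*(14*l - 2) + w*(14*l^2 - 30*l + 4)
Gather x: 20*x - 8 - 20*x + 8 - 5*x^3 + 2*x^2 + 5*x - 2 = -5*x^3 + 2*x^2 + 5*x - 2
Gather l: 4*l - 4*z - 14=4*l - 4*z - 14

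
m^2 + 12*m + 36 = (m + 6)^2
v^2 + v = v*(v + 1)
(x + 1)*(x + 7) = x^2 + 8*x + 7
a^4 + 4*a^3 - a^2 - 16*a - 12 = (a - 2)*(a + 1)*(a + 2)*(a + 3)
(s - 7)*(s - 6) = s^2 - 13*s + 42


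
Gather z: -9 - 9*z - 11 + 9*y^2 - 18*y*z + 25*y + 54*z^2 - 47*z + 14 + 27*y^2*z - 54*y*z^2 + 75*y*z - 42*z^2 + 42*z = 9*y^2 + 25*y + z^2*(12 - 54*y) + z*(27*y^2 + 57*y - 14) - 6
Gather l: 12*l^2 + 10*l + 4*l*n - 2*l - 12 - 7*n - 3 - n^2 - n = 12*l^2 + l*(4*n + 8) - n^2 - 8*n - 15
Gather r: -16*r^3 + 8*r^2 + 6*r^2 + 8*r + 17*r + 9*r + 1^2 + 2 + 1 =-16*r^3 + 14*r^2 + 34*r + 4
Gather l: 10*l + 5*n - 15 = 10*l + 5*n - 15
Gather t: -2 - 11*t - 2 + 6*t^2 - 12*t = 6*t^2 - 23*t - 4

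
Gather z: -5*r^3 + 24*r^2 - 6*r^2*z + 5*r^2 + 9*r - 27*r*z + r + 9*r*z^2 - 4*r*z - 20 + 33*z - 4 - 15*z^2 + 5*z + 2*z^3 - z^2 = -5*r^3 + 29*r^2 + 10*r + 2*z^3 + z^2*(9*r - 16) + z*(-6*r^2 - 31*r + 38) - 24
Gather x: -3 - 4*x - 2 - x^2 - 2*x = -x^2 - 6*x - 5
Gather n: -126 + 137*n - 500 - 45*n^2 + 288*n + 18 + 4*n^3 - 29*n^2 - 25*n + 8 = 4*n^3 - 74*n^2 + 400*n - 600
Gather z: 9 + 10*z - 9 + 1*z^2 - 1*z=z^2 + 9*z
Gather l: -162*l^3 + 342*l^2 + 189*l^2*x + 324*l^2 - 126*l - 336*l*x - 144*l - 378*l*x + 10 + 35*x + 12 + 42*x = -162*l^3 + l^2*(189*x + 666) + l*(-714*x - 270) + 77*x + 22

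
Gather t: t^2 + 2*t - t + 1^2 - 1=t^2 + t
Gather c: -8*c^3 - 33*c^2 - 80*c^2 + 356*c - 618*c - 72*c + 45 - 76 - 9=-8*c^3 - 113*c^2 - 334*c - 40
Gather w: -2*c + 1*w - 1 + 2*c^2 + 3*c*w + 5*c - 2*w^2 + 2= 2*c^2 + 3*c - 2*w^2 + w*(3*c + 1) + 1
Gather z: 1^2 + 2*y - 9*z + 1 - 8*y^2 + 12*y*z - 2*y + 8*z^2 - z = -8*y^2 + 8*z^2 + z*(12*y - 10) + 2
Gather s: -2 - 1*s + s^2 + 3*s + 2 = s^2 + 2*s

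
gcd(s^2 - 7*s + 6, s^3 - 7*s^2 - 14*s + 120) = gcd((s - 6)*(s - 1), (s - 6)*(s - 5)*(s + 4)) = s - 6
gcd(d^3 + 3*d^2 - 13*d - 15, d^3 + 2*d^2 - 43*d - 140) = d + 5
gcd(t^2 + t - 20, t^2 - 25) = t + 5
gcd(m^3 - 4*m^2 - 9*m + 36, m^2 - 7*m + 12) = m^2 - 7*m + 12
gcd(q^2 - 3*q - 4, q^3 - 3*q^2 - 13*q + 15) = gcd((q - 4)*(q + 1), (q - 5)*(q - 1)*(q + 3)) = 1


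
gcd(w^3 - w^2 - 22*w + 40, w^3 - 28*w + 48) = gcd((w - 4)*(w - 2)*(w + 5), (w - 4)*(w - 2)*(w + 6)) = w^2 - 6*w + 8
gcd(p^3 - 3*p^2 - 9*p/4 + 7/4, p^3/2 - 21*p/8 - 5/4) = 1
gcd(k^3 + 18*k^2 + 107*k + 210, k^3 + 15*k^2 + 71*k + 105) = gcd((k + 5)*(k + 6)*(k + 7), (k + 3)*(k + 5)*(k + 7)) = k^2 + 12*k + 35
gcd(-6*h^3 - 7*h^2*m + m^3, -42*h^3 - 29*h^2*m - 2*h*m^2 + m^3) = 2*h + m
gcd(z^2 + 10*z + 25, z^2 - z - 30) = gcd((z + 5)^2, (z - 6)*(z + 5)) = z + 5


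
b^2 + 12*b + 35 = (b + 5)*(b + 7)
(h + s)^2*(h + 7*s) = h^3 + 9*h^2*s + 15*h*s^2 + 7*s^3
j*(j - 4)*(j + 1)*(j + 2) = j^4 - j^3 - 10*j^2 - 8*j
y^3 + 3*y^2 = y^2*(y + 3)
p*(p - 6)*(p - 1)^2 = p^4 - 8*p^3 + 13*p^2 - 6*p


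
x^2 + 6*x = x*(x + 6)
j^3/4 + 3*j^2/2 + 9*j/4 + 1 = (j/4 + 1/4)*(j + 1)*(j + 4)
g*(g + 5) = g^2 + 5*g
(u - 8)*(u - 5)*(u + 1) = u^3 - 12*u^2 + 27*u + 40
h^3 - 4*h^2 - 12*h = h*(h - 6)*(h + 2)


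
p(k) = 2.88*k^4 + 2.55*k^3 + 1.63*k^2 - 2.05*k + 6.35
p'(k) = 11.52*k^3 + 7.65*k^2 + 3.26*k - 2.05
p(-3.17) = 238.82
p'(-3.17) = -302.48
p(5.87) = 3985.61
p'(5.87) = 2610.74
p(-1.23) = 13.18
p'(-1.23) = -15.92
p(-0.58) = 7.92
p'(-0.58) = -3.62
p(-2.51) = 95.75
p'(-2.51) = -144.21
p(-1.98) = 41.27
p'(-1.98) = -67.94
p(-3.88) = 542.60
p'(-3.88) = -572.43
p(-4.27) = 803.72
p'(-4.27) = -773.37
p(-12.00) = 55578.95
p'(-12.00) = -18846.13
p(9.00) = 20874.56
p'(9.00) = 9045.02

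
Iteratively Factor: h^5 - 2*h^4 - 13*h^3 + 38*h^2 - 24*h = (h - 1)*(h^4 - h^3 - 14*h^2 + 24*h) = (h - 1)*(h + 4)*(h^3 - 5*h^2 + 6*h) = (h - 2)*(h - 1)*(h + 4)*(h^2 - 3*h) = h*(h - 2)*(h - 1)*(h + 4)*(h - 3)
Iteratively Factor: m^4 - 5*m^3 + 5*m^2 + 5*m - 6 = (m + 1)*(m^3 - 6*m^2 + 11*m - 6) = (m - 2)*(m + 1)*(m^2 - 4*m + 3) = (m - 2)*(m - 1)*(m + 1)*(m - 3)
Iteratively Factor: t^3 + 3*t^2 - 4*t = (t + 4)*(t^2 - t) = (t - 1)*(t + 4)*(t)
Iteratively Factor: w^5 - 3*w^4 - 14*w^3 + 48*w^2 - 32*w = (w - 4)*(w^4 + w^3 - 10*w^2 + 8*w) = (w - 4)*(w - 2)*(w^3 + 3*w^2 - 4*w) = w*(w - 4)*(w - 2)*(w^2 + 3*w - 4) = w*(w - 4)*(w - 2)*(w + 4)*(w - 1)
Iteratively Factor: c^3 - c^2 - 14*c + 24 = (c + 4)*(c^2 - 5*c + 6) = (c - 3)*(c + 4)*(c - 2)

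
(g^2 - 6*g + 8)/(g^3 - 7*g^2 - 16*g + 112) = (g - 2)/(g^2 - 3*g - 28)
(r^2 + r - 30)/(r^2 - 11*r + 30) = (r + 6)/(r - 6)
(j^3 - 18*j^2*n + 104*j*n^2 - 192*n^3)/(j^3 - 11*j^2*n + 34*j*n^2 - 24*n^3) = (j - 8*n)/(j - n)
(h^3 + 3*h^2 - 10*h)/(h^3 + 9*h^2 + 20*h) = (h - 2)/(h + 4)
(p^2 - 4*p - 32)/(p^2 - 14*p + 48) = (p + 4)/(p - 6)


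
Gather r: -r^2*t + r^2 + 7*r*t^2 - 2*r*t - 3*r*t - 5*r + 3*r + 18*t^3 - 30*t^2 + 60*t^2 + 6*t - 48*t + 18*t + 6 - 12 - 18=r^2*(1 - t) + r*(7*t^2 - 5*t - 2) + 18*t^3 + 30*t^2 - 24*t - 24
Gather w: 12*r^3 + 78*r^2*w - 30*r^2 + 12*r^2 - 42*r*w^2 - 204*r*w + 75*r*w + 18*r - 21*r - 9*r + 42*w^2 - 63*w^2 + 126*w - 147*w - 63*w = 12*r^3 - 18*r^2 - 12*r + w^2*(-42*r - 21) + w*(78*r^2 - 129*r - 84)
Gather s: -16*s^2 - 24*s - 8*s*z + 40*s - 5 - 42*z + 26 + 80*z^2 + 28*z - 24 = -16*s^2 + s*(16 - 8*z) + 80*z^2 - 14*z - 3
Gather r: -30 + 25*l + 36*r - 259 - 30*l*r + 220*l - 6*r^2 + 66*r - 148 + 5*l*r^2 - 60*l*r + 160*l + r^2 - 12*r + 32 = 405*l + r^2*(5*l - 5) + r*(90 - 90*l) - 405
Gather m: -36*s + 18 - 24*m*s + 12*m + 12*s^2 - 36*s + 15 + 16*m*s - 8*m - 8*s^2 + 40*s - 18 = m*(4 - 8*s) + 4*s^2 - 32*s + 15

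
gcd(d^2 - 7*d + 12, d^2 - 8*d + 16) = d - 4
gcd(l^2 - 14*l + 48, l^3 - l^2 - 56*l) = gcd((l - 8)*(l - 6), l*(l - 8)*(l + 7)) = l - 8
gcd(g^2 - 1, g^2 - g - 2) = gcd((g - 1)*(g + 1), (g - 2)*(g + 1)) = g + 1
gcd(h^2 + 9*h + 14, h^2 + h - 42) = h + 7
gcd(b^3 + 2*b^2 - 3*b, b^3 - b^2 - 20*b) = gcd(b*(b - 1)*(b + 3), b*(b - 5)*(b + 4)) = b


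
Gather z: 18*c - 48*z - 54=18*c - 48*z - 54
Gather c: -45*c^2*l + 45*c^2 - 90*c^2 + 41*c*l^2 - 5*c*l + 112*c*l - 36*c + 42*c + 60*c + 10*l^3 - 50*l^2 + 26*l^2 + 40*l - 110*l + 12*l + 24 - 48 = c^2*(-45*l - 45) + c*(41*l^2 + 107*l + 66) + 10*l^3 - 24*l^2 - 58*l - 24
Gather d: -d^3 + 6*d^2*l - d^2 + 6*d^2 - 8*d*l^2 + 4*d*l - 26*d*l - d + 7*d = -d^3 + d^2*(6*l + 5) + d*(-8*l^2 - 22*l + 6)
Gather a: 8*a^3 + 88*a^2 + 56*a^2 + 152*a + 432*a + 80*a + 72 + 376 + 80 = 8*a^3 + 144*a^2 + 664*a + 528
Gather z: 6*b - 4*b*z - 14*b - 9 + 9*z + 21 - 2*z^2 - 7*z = -8*b - 2*z^2 + z*(2 - 4*b) + 12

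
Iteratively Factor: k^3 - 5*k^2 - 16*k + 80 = (k - 4)*(k^2 - k - 20) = (k - 4)*(k + 4)*(k - 5)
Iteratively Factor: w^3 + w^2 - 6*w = (w - 2)*(w^2 + 3*w) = (w - 2)*(w + 3)*(w)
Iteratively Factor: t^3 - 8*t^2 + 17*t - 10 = (t - 2)*(t^2 - 6*t + 5) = (t - 2)*(t - 1)*(t - 5)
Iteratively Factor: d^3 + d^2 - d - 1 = (d + 1)*(d^2 - 1) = (d + 1)^2*(d - 1)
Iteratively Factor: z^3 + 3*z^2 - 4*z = (z - 1)*(z^2 + 4*z) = (z - 1)*(z + 4)*(z)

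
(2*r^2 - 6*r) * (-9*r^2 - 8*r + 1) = -18*r^4 + 38*r^3 + 50*r^2 - 6*r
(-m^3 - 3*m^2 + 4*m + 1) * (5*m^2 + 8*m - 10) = -5*m^5 - 23*m^4 + 6*m^3 + 67*m^2 - 32*m - 10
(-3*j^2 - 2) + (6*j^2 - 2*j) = 3*j^2 - 2*j - 2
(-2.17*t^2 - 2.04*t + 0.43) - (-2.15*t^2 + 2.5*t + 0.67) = -0.02*t^2 - 4.54*t - 0.24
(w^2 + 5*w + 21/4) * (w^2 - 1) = w^4 + 5*w^3 + 17*w^2/4 - 5*w - 21/4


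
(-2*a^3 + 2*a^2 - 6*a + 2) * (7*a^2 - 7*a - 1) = -14*a^5 + 28*a^4 - 54*a^3 + 54*a^2 - 8*a - 2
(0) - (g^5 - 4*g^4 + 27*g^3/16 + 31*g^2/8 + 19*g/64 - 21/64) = -g^5 + 4*g^4 - 27*g^3/16 - 31*g^2/8 - 19*g/64 + 21/64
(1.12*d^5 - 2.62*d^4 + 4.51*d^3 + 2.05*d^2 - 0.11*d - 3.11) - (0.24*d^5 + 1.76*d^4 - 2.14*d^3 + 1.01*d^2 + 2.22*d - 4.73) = 0.88*d^5 - 4.38*d^4 + 6.65*d^3 + 1.04*d^2 - 2.33*d + 1.62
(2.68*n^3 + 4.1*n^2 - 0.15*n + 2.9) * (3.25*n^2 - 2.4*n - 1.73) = 8.71*n^5 + 6.893*n^4 - 14.9639*n^3 + 2.692*n^2 - 6.7005*n - 5.017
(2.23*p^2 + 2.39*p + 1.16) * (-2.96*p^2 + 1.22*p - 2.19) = -6.6008*p^4 - 4.3538*p^3 - 5.4015*p^2 - 3.8189*p - 2.5404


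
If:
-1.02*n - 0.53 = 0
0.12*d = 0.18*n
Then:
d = -0.78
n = -0.52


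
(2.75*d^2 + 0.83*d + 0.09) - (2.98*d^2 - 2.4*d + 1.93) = -0.23*d^2 + 3.23*d - 1.84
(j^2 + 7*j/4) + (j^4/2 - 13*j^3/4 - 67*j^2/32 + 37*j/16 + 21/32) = j^4/2 - 13*j^3/4 - 35*j^2/32 + 65*j/16 + 21/32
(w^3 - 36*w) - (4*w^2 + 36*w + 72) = w^3 - 4*w^2 - 72*w - 72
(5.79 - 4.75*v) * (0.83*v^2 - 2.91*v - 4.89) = -3.9425*v^3 + 18.6282*v^2 + 6.3786*v - 28.3131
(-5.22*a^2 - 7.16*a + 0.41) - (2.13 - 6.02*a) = -5.22*a^2 - 1.14*a - 1.72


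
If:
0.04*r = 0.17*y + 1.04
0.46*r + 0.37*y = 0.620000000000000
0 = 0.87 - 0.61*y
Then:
No Solution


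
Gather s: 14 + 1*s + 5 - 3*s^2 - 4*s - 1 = -3*s^2 - 3*s + 18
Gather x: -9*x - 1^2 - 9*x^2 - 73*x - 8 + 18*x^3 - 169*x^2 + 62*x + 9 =18*x^3 - 178*x^2 - 20*x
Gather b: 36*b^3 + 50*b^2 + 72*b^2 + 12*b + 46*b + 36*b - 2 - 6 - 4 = 36*b^3 + 122*b^2 + 94*b - 12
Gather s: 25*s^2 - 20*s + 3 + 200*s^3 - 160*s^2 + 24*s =200*s^3 - 135*s^2 + 4*s + 3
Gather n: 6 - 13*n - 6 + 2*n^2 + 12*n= 2*n^2 - n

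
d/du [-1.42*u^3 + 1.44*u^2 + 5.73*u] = -4.26*u^2 + 2.88*u + 5.73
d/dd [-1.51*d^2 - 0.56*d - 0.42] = -3.02*d - 0.56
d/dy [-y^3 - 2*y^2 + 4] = y*(-3*y - 4)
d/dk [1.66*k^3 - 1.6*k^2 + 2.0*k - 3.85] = 4.98*k^2 - 3.2*k + 2.0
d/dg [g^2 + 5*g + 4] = 2*g + 5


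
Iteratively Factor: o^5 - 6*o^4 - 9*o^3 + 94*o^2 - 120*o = (o - 2)*(o^4 - 4*o^3 - 17*o^2 + 60*o) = o*(o - 2)*(o^3 - 4*o^2 - 17*o + 60) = o*(o - 2)*(o + 4)*(o^2 - 8*o + 15) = o*(o - 5)*(o - 2)*(o + 4)*(o - 3)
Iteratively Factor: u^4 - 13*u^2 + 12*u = (u + 4)*(u^3 - 4*u^2 + 3*u) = (u - 1)*(u + 4)*(u^2 - 3*u) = (u - 3)*(u - 1)*(u + 4)*(u)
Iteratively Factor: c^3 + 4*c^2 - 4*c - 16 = (c - 2)*(c^2 + 6*c + 8) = (c - 2)*(c + 4)*(c + 2)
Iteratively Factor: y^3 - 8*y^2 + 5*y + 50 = (y - 5)*(y^2 - 3*y - 10) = (y - 5)^2*(y + 2)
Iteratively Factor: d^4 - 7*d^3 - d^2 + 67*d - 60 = (d - 5)*(d^3 - 2*d^2 - 11*d + 12) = (d - 5)*(d - 4)*(d^2 + 2*d - 3) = (d - 5)*(d - 4)*(d + 3)*(d - 1)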